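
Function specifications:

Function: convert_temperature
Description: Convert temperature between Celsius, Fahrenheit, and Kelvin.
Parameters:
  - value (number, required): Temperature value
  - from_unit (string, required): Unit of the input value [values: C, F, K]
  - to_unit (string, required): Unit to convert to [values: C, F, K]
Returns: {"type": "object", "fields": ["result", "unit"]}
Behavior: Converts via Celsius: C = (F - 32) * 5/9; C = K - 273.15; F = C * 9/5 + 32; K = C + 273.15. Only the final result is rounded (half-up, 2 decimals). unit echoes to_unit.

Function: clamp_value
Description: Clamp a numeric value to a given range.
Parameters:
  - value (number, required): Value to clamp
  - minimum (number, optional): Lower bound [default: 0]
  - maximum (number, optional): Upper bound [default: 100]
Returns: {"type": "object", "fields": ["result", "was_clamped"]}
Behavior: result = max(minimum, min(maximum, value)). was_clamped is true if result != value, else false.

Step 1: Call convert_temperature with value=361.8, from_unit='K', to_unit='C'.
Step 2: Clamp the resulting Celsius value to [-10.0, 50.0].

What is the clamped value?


Step 1: convert_temperature(value=361.8, from_unit=K, to_unit=C)
  To C: 361.8 - 273.15 = 88.65
  Target is C: 88.65
  Round to 2 decimals: 88.65
  -> result = 88.65 C
Step 2: clamp_value(value=88.65, minimum=-10.0, maximum=50.0)
  result = max(-10.0, min(50.0, 88.65)) = max(-10.0, 50.0) = 50.0
  was_clamped = (50.0 != 88.65) = true
  -> result = 50.0
50.0


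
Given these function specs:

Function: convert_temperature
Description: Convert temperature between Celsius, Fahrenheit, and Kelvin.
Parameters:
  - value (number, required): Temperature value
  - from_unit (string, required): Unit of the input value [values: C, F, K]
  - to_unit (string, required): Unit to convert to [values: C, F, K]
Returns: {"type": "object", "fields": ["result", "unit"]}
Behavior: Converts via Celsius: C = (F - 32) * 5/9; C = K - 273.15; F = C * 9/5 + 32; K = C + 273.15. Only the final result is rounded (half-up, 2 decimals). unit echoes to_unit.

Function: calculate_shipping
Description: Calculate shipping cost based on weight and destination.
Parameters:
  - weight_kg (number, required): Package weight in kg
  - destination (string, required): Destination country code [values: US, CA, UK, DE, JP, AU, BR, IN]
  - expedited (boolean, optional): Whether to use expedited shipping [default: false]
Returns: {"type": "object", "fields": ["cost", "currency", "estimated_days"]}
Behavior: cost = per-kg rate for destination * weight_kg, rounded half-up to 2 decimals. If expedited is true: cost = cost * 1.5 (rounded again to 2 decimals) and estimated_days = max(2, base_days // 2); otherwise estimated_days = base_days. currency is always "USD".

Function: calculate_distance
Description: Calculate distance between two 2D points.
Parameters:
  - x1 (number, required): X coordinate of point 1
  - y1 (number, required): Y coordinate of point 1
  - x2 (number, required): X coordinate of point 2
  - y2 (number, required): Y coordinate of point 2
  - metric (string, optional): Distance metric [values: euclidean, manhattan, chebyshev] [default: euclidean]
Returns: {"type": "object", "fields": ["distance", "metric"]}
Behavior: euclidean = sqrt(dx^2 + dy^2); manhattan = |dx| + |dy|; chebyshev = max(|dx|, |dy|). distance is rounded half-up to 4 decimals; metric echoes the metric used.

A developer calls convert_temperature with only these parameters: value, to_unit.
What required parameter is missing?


Required parameters: value, from_unit, to_unit
Provided: value, to_unit
Missing: from_unit
from_unit


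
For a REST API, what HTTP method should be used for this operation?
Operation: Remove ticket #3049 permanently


GET = read, POST = create, PUT = update/replace, DELETE = remove
This operation is a removal.
DELETE


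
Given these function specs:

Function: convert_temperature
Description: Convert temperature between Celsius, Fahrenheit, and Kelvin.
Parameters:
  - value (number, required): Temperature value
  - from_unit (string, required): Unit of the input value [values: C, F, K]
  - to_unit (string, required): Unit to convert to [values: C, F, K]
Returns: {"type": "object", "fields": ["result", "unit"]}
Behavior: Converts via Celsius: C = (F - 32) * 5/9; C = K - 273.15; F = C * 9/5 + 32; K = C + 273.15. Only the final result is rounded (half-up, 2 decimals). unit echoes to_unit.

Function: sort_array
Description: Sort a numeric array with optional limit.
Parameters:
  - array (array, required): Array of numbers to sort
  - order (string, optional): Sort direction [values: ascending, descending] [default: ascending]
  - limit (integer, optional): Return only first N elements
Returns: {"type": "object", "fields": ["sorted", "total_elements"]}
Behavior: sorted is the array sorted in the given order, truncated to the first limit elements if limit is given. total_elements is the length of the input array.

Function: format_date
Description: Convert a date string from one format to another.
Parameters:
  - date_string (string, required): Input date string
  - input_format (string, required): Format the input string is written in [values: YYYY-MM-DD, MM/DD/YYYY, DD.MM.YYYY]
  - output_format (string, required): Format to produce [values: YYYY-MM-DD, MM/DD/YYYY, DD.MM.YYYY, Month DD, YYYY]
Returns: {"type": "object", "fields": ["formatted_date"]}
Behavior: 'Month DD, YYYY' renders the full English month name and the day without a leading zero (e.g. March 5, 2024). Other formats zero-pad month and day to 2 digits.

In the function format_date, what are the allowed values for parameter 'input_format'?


The format_date spec declares:
  - input_format (string, required): Format the input string is written in [values: YYYY-MM-DD, MM/DD/YYYY, DD.MM.YYYY]
Allowed values:
YYYY-MM-DD, MM/DD/YYYY, DD.MM.YYYY


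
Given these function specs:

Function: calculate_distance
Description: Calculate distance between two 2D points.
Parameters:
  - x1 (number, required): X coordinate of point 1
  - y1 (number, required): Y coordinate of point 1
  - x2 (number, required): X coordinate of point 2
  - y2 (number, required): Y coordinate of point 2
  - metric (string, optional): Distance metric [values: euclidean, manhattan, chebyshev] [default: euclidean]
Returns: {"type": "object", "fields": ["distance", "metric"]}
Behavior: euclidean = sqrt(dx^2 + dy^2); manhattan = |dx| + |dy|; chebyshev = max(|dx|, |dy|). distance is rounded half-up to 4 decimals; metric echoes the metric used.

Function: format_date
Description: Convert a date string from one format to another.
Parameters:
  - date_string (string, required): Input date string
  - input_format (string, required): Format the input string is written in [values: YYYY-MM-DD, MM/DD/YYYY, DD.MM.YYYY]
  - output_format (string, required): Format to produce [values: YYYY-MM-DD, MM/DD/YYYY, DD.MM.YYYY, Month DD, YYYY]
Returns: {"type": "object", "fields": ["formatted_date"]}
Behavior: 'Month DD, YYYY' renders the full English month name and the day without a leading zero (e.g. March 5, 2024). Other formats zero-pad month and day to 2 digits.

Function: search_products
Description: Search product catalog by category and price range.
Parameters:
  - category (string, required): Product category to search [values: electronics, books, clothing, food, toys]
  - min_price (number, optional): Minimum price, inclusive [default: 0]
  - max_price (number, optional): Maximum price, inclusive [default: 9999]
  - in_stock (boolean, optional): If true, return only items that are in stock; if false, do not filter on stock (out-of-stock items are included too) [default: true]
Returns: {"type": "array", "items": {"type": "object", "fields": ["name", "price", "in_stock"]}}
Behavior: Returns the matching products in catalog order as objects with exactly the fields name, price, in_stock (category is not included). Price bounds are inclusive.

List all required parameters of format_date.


Parameters of format_date and their required/optional flag:
  date_string: required
  input_format: required
  output_format: required
date_string, input_format, output_format


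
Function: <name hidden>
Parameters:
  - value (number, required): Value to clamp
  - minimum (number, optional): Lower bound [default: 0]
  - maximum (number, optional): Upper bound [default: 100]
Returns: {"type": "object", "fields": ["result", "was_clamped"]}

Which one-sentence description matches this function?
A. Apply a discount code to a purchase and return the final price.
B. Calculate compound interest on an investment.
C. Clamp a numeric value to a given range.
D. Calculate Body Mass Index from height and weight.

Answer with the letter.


Parameters value, minimum, maximum and return ["result", "was_clamped"] fit: Clamp a numeric value to a given range.
C


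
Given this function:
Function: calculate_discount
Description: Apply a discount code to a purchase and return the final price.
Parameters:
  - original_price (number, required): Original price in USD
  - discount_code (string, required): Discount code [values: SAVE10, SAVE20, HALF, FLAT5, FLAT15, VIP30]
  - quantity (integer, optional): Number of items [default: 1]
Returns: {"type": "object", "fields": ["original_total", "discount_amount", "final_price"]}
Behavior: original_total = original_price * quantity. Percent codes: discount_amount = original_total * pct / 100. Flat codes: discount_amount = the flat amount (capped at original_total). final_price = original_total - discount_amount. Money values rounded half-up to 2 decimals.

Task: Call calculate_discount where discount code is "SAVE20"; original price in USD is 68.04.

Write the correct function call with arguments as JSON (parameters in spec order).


Mapping each described value to its parameter name:
  'Discount code' -> discount_code = "SAVE20"
  'Original price in USD' -> original_price = 68.04
calculate_discount({"original_price": 68.04, "discount_code": "SAVE20"})


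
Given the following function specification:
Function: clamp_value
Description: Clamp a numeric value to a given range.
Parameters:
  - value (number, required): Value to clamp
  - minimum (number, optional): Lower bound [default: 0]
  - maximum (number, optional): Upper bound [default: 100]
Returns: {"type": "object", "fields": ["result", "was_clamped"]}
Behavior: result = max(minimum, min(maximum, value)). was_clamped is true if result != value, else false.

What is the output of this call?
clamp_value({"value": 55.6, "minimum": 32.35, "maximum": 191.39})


result = max(32.35, min(191.39, 55.6)) = max(32.35, 55.6) = 55.6
was_clamped = (55.6 != 55.6) = false
Output:
{"result": 55.6, "was_clamped": false}


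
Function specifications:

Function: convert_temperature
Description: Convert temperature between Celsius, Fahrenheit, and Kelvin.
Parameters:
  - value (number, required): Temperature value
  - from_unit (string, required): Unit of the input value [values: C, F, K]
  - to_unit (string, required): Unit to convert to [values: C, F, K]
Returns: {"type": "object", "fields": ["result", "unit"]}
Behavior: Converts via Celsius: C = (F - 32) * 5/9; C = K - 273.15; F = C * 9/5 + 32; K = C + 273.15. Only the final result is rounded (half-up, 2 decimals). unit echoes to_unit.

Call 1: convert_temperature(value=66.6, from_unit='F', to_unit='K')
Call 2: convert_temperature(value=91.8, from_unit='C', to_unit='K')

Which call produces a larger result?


Call 1:
  To C: (66.6 - 32) * 5/9 = 19.222222
  To K: 19.222222 + 273.15 = 292.372222
  Round to 2 decimals: 292.37
  -> 292.37 K
Call 2:
  Input already in C: 91.8
  To K: 91.8 + 273.15 = 364.95
  Round to 2 decimals: 364.95
  -> 364.95 K
Call 2 (364.95 K)


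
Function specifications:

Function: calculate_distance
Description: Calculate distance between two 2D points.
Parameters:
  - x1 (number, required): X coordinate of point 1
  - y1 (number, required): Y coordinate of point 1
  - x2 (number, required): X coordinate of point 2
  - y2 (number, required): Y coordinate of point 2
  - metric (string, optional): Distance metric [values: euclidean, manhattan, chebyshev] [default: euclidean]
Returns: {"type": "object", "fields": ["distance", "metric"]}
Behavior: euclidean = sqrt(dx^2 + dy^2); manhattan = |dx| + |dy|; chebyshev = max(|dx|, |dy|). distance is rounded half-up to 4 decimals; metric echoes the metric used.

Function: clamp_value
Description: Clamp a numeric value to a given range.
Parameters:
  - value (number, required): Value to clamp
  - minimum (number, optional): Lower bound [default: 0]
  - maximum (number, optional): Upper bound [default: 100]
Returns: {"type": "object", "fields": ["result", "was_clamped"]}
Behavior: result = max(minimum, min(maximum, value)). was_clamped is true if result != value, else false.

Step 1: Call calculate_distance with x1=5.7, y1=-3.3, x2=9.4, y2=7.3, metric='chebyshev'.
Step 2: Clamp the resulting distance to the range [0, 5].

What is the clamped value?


Step 1: calculate_distance (chebyshev)
  |dx| = |9.4 - 5.7| = 3.7; |dy| = |7.3 - -3.3| = 10.6
  chebyshev: max(3.7, 10.6) = 10.6
  Round to 4 decimals: 10.6
  -> distance = 10.6
Step 2: clamp_value(value=10.6, minimum=0, maximum=5)
  result = max(0, min(5, 10.6)) = max(0, 5) = 5
  was_clamped = (5 != 10.6) = true
  -> result = 5
5


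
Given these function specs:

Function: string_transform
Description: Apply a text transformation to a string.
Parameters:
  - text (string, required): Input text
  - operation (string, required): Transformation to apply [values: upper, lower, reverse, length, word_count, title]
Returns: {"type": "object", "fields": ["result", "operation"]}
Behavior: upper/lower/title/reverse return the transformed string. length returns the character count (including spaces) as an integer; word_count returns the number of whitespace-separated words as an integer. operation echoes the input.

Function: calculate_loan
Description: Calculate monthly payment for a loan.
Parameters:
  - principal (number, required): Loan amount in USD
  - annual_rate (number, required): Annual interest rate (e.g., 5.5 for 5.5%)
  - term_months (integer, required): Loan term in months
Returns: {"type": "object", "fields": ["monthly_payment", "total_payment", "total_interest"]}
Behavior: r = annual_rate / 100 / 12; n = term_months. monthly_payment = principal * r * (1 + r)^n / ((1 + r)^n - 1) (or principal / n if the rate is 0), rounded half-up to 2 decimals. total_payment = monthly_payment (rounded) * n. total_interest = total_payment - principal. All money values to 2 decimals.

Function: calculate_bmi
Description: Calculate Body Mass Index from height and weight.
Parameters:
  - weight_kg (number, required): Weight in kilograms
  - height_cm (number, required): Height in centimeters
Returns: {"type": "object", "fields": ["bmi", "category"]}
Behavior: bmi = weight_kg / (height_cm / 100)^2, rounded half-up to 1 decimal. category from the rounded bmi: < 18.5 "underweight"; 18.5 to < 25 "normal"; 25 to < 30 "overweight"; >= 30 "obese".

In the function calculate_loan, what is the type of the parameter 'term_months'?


The calculate_loan spec declares:
  - term_months (integer, required): Loan term in months
Type:
integer


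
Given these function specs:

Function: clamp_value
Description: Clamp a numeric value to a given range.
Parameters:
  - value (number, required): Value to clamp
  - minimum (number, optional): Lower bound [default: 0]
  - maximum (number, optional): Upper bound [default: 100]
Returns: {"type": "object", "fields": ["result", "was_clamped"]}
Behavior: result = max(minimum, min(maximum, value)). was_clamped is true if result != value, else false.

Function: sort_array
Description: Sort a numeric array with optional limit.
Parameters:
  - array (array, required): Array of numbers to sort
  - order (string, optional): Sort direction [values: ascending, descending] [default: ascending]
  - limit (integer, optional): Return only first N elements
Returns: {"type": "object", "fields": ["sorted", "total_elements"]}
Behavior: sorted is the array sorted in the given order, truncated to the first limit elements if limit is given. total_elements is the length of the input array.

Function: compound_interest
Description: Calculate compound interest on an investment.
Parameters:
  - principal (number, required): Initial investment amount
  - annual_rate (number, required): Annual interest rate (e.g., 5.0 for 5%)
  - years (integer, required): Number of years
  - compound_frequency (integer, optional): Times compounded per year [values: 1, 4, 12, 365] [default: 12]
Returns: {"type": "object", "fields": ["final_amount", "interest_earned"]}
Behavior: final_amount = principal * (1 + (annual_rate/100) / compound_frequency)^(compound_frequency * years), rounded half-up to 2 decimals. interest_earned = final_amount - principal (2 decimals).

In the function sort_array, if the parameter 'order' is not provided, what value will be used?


The sort_array spec declares:
  - order (string, optional): Sort direction [values: ascending, descending] [default: ascending]
Default:
ascending


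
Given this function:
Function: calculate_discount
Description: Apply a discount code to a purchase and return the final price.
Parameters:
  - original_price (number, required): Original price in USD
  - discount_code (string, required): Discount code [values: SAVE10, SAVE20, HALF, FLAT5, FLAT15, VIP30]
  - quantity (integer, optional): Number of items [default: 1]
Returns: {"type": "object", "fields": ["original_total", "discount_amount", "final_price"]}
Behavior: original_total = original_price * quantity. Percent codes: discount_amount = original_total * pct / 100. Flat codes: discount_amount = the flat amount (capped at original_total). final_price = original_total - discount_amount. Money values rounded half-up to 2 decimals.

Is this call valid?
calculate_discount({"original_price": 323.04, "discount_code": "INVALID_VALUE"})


Checking parameter values...
Parameter 'discount_code' has value 'INVALID_VALUE' not in allowed: SAVE10, SAVE20, HALF, FLAT5, FLAT15, VIP30
Invalid - 'discount_code' must be one of SAVE10, SAVE20, HALF, FLAT5, FLAT15, VIP30


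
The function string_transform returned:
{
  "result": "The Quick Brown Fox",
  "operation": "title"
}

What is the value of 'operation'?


title


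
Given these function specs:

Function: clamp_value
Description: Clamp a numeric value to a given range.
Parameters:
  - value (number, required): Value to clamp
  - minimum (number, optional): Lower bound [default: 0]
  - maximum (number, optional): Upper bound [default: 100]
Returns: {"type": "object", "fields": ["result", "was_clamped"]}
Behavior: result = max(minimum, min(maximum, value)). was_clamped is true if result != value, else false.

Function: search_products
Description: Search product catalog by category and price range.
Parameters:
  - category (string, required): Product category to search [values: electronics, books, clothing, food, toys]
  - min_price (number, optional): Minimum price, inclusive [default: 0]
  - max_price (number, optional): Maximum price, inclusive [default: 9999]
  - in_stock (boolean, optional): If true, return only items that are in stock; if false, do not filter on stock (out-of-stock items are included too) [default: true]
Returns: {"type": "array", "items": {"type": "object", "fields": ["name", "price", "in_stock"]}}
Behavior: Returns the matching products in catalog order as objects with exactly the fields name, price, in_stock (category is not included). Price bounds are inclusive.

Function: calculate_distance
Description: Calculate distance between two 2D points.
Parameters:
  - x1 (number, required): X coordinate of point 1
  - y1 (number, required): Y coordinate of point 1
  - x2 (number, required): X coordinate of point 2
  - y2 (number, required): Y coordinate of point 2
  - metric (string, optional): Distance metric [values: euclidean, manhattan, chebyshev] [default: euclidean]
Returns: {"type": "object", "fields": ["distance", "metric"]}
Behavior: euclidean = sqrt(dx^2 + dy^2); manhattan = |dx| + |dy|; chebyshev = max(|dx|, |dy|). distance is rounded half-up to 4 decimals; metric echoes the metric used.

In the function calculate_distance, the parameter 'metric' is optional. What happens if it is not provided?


The calculate_distance spec declares:
  - metric (string, optional): Distance metric [values: euclidean, manhattan, chebyshev] [default: euclidean]
It defaults to euclidean


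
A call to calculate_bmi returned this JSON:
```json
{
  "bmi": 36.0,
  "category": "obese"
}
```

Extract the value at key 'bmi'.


36.0


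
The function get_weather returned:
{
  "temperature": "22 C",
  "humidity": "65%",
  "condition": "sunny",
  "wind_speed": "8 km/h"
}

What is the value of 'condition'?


sunny


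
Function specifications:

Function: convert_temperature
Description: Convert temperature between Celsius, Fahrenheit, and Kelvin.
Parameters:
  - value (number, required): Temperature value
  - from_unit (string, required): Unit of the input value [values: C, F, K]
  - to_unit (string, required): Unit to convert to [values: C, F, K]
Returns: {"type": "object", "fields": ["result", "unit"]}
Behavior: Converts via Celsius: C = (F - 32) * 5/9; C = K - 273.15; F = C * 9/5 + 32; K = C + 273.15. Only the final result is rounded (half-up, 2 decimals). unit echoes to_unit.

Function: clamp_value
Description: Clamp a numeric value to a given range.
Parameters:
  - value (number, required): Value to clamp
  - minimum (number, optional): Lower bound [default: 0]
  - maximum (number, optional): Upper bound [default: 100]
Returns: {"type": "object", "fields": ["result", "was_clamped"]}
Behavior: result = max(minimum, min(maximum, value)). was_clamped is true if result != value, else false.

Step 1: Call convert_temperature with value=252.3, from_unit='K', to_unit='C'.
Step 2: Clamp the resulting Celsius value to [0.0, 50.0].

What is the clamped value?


Step 1: convert_temperature(value=252.3, from_unit=K, to_unit=C)
  To C: 252.3 - 273.15 = -20.85
  Target is C: -20.85
  Round to 2 decimals: -20.85
  -> result = -20.85 C
Step 2: clamp_value(value=-20.85, minimum=0.0, maximum=50.0)
  result = max(0.0, min(50.0, -20.85)) = max(0.0, -20.85) = 0.0
  was_clamped = (0.0 != -20.85) = true
  -> result = 0.0
0.0


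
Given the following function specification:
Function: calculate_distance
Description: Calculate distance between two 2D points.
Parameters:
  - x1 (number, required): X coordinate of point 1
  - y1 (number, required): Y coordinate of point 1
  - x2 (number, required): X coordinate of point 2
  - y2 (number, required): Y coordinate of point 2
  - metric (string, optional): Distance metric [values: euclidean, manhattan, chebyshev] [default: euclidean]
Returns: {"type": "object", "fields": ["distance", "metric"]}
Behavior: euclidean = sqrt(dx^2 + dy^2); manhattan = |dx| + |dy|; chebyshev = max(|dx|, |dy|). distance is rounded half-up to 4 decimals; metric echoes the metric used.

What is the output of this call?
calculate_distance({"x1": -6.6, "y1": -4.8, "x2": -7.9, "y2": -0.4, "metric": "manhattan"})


|dx| = |-7.9 - -6.6| = 1.3; |dy| = |-0.4 - -4.8| = 4.4
manhattan: 1.3 + 4.4 = 5.7
Round to 4 decimals: 5.7
Output:
{"distance": 5.7, "metric": "manhattan"}


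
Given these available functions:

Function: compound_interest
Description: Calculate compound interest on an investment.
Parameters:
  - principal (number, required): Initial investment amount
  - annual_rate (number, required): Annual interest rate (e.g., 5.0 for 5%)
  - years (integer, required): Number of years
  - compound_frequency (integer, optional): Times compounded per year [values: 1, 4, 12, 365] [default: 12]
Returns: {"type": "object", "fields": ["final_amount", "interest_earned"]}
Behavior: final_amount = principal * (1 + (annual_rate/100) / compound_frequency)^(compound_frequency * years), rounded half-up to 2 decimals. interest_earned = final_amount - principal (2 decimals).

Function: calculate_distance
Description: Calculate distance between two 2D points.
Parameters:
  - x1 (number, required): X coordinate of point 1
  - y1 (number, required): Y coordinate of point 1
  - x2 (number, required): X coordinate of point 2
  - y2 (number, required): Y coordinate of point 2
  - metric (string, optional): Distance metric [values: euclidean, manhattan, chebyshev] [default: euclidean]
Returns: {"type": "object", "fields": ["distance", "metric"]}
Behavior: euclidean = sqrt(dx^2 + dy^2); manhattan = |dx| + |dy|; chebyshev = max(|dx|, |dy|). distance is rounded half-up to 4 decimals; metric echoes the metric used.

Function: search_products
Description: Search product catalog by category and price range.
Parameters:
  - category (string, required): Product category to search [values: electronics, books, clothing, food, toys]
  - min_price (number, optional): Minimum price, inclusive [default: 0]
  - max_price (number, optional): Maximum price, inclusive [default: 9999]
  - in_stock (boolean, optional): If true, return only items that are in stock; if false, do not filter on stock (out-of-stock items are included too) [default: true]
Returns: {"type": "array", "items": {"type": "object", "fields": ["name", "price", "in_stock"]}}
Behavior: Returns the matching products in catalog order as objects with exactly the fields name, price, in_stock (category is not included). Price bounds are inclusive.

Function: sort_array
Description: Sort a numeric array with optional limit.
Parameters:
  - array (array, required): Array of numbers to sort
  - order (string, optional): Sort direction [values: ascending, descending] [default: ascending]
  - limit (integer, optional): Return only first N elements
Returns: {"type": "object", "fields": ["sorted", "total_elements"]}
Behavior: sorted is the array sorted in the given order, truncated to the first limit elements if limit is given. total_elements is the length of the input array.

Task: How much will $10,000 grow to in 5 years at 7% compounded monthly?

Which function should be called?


The task needs a function whose description is: Calculate compound interest on an investment.
compound_interest


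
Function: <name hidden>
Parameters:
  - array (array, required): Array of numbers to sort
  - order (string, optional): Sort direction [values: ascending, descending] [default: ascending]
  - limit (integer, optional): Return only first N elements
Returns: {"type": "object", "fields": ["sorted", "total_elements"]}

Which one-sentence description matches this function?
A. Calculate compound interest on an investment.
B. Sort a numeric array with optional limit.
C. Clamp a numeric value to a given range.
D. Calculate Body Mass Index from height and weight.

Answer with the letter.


Parameters array, order, limit and return ["sorted", "total_elements"] fit: Sort a numeric array with optional limit.
B


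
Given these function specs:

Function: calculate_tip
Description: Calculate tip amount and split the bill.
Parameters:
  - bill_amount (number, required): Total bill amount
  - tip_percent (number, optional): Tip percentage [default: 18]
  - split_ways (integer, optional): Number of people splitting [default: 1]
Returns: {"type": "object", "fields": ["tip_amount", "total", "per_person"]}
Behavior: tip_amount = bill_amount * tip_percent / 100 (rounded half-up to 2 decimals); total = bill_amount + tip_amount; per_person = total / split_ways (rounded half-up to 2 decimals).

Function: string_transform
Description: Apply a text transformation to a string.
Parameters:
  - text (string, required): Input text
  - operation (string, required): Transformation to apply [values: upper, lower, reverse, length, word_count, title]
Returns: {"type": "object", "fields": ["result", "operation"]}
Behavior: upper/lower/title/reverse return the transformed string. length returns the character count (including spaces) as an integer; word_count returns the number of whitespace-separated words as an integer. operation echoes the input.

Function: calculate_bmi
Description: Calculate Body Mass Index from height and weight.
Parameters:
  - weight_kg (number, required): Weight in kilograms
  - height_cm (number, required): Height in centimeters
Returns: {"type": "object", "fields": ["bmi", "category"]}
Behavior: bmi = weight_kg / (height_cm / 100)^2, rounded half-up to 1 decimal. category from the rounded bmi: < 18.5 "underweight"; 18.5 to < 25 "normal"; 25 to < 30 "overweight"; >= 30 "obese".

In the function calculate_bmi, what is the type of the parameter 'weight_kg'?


The calculate_bmi spec declares:
  - weight_kg (number, required): Weight in kilograms
Type:
number


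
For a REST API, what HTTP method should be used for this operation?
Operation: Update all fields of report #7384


GET = read, POST = create, PUT = update/replace, DELETE = remove
This operation is an update/replace.
PUT


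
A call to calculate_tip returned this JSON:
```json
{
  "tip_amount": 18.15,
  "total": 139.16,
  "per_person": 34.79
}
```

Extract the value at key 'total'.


139.16


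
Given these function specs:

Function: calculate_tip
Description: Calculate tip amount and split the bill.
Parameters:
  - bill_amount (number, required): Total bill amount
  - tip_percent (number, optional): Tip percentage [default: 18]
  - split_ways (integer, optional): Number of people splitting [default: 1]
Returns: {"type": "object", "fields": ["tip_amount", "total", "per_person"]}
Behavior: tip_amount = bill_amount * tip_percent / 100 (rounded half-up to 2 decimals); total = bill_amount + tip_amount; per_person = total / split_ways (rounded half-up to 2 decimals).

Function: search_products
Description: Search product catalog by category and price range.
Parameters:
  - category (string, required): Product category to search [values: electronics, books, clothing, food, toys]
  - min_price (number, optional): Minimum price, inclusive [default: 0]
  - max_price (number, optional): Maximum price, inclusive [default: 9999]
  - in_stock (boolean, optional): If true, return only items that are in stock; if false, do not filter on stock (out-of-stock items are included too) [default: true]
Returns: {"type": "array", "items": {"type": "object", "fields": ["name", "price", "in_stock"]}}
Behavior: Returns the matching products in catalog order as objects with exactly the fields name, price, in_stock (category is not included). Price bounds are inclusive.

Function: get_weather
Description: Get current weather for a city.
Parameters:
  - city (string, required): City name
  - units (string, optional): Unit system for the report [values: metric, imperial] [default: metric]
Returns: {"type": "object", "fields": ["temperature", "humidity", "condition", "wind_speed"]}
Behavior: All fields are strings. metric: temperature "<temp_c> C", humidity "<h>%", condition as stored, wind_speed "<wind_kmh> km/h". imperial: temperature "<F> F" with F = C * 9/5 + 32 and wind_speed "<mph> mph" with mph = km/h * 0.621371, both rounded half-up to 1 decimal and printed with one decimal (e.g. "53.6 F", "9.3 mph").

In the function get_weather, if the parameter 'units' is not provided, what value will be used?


The get_weather spec declares:
  - units (string, optional): Unit system for the report [values: metric, imperial] [default: metric]
Default:
metric


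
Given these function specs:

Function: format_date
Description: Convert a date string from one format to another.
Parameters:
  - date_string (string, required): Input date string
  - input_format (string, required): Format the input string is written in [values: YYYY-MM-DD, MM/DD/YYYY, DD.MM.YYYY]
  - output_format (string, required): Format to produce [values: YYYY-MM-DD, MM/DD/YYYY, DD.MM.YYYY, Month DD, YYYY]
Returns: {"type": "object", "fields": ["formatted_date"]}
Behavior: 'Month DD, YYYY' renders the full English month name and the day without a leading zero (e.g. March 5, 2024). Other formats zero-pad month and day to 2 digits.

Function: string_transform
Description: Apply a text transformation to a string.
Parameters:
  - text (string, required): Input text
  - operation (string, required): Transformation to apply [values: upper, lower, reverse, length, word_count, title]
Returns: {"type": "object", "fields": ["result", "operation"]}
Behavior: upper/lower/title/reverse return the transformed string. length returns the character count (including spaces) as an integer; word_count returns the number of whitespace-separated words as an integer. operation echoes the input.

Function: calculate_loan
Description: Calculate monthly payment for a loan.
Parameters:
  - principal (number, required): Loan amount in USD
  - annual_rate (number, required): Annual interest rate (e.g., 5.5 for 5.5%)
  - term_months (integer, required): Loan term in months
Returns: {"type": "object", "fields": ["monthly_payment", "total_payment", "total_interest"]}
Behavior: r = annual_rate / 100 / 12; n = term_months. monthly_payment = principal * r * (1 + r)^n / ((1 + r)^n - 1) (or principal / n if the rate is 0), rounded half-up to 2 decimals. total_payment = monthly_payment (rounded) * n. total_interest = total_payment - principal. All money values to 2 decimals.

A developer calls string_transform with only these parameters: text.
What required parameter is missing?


Required parameters: text, operation
Provided: text
Missing: operation
operation


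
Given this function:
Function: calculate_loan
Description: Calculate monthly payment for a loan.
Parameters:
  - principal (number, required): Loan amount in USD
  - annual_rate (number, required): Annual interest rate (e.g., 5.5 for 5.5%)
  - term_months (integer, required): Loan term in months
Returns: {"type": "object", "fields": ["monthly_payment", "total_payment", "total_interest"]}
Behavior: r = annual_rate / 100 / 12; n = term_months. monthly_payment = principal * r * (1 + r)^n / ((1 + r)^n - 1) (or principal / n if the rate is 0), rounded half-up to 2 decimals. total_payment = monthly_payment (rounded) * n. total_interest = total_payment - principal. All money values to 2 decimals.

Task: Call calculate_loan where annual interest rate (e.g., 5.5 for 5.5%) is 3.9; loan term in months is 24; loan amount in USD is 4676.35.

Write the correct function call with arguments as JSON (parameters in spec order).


Mapping each described value to its parameter name:
  'Annual interest rate (e.g., 5.5 for 5.5%)' -> annual_rate = 3.9
  'Loan term in months' -> term_months = 24
  'Loan amount in USD' -> principal = 4676.35
calculate_loan({"principal": 4676.35, "annual_rate": 3.9, "term_months": 24})


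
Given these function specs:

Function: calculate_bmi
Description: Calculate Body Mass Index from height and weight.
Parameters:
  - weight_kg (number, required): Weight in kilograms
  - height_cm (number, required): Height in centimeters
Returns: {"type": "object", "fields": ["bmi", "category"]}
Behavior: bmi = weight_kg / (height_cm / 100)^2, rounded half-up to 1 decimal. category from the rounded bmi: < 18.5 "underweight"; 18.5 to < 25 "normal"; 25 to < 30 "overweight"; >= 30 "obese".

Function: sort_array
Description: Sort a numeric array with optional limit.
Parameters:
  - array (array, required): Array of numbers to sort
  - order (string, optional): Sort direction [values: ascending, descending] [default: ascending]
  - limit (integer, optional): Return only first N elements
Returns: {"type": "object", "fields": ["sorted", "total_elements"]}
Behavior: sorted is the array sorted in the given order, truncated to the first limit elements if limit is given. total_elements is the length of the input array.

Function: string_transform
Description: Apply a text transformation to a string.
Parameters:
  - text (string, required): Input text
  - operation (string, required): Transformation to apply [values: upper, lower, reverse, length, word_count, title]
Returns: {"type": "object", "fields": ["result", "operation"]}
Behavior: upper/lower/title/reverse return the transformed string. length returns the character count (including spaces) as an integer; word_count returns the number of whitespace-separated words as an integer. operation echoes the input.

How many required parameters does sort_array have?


Parameters of sort_array: array (required), order (optional), limit (optional)
Required count:
1


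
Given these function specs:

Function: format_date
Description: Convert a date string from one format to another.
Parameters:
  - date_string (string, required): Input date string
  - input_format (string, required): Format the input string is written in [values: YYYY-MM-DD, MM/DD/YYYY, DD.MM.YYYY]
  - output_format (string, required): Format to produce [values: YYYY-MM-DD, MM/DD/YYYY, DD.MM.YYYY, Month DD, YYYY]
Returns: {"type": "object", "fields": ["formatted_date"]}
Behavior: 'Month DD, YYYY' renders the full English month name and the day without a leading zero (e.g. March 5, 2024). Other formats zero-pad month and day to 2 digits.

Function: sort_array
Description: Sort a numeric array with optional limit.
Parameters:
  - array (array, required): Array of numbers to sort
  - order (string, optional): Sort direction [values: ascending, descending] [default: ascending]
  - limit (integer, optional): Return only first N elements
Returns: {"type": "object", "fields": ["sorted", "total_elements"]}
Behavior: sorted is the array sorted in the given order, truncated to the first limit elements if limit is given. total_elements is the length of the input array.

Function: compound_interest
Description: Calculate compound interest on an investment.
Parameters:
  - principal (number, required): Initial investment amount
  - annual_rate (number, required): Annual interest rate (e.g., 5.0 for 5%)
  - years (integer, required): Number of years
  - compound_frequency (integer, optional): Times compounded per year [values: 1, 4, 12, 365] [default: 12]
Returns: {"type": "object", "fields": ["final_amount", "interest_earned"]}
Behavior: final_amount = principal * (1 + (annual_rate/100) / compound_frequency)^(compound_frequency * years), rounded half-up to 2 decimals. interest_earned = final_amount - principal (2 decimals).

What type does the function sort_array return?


The sort_array spec declares Returns: {"type": "object", "fields": ["sorted", "total_elements"]}
Type:
object


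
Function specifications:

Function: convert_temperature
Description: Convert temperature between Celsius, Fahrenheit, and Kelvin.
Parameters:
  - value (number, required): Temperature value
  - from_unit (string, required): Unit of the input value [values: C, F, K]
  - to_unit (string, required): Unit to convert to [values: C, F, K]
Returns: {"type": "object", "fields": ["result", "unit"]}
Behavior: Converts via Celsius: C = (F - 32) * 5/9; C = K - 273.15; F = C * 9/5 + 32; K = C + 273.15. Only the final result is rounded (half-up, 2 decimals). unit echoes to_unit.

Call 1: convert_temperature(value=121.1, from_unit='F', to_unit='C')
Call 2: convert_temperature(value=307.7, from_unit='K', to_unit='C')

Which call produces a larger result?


Call 1:
  To C: (121.1 - 32) * 5/9 = 49.5
  Target is C: 49.5
  Round to 2 decimals: 49.5
  -> 49.5 C
Call 2:
  To C: 307.7 - 273.15 = 34.55
  Target is C: 34.55
  Round to 2 decimals: 34.55
  -> 34.55 C
Call 1 (49.5 C)


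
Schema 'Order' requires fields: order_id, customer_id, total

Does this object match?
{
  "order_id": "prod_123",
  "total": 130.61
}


Checking required fields...
Missing: customer_id
Invalid - missing required field 'customer_id'


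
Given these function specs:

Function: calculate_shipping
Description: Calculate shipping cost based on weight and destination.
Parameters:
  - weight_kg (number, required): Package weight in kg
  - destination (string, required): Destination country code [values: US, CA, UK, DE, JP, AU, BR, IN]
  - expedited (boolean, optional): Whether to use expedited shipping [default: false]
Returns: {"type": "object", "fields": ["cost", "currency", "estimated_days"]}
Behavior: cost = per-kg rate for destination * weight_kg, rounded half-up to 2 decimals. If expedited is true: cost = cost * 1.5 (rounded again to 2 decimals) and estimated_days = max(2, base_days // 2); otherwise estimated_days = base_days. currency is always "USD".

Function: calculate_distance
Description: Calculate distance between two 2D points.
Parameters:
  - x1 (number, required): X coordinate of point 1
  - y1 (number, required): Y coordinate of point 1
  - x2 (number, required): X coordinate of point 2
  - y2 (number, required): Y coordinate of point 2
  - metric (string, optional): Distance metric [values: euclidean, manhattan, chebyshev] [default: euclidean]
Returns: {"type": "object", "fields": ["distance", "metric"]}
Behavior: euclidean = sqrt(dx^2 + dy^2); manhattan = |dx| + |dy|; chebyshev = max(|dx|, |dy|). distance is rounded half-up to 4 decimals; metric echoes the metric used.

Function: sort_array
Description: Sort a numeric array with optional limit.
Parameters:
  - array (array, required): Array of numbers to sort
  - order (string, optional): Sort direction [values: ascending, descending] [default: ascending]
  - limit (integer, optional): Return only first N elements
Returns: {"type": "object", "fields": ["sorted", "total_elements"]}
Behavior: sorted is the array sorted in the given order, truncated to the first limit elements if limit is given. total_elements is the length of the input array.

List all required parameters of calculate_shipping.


Parameters of calculate_shipping and their required/optional flag:
  weight_kg: required
  destination: required
  expedited: optional
destination, weight_kg
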